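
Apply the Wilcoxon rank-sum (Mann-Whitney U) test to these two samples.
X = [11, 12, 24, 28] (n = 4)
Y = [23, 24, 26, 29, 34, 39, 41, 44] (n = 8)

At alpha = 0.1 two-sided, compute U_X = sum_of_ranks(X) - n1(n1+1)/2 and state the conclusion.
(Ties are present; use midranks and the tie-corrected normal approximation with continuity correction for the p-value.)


Step 1: Combine and sort all 12 observations; assign midranks.
sorted (value, group): (11,X), (12,X), (23,Y), (24,X), (24,Y), (26,Y), (28,X), (29,Y), (34,Y), (39,Y), (41,Y), (44,Y)
ranks: 11->1, 12->2, 23->3, 24->4.5, 24->4.5, 26->6, 28->7, 29->8, 34->9, 39->10, 41->11, 44->12
Step 2: Rank sum for X: R1 = 1 + 2 + 4.5 + 7 = 14.5.
Step 3: U_X = R1 - n1(n1+1)/2 = 14.5 - 4*5/2 = 14.5 - 10 = 4.5.
       U_Y = n1*n2 - U_X = 32 - 4.5 = 27.5.
Step 4: Ties are present, so use the tie-corrected normal approximation (with continuity correction) for the p-value.
Step 5: p-value = 0.061271; compare to alpha = 0.1. reject H0.

U_X = 4.5, p = 0.061271, reject H0 at alpha = 0.1.


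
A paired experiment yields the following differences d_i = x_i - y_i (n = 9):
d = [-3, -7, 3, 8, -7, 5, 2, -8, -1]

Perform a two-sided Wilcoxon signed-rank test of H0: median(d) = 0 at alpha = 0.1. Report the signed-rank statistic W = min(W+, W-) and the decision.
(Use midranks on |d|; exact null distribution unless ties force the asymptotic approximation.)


Step 1: Drop any zero differences (none here) and take |d_i|.
|d| = [3, 7, 3, 8, 7, 5, 2, 8, 1]
Step 2: Midrank |d_i| (ties get averaged ranks).
ranks: |3|->3.5, |7|->6.5, |3|->3.5, |8|->8.5, |7|->6.5, |5|->5, |2|->2, |8|->8.5, |1|->1
Step 3: Attach original signs; sum ranks with positive sign and with negative sign.
W+ = 3.5 + 8.5 + 5 + 2 = 19
W- = 3.5 + 6.5 + 6.5 + 8.5 + 1 = 26
(Check: W+ + W- = 45 should equal n(n+1)/2 = 45.)
Step 4: Test statistic W = min(W+, W-) = 19.
Step 5: Ties in |d|, so use the tie-corrected normal approximation.
        E[W] = n(n+1)/4 = 9*10/4 = 22.5.
        Tie groups: |d|=3 (t=2), |d|=7 (t=2), |d|=8 (t=2); sum(t^3 - t) = 18.
        Var[W] = n(n+1)(2n+1)/24 - sum(t^3-t)/48 = 1710/24 - 18/48 = 70.875.
        z = (W - E[W]) / sqrt(Var[W]) = (19 - 22.5) / 8.4187 = -0.4157.
        Two-sided p = 2*Phi(z) = 0.677600.
Step 6: alpha = 0.1. fail to reject H0.

W+ = 19, W- = 26, W = min = 19, p = 0.677600, fail to reject H0.


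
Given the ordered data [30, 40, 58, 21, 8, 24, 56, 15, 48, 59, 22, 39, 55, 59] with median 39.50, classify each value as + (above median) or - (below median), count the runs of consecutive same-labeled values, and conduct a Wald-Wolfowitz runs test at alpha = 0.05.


Step 1: Compute median = 39.50; label A = above, B = below.
Labels in order: BAABBBABAABBAA  (n_A = 7, n_B = 7)
Step 2: Count runs R = 8.
Step 3: Under H0 (random ordering), E[R] = 2*n_A*n_B/(n_A+n_B) + 1 = 2*7*7/14 + 1 = 8.0000.
        Var[R] = 2*n_A*n_B*(2*n_A*n_B - n_A - n_B) / ((n_A+n_B)^2 * (n_A+n_B-1)) = 8232/2548 = 3.2308.
        SD[R] = 1.7974.
Step 4: R = E[R], so z = 0 with no continuity correction.
Step 5: Two-sided p-value via normal approximation = 2*(1 - Phi(|z|)) = 1.000000.
Step 6: alpha = 0.05. fail to reject H0.

R = 8, z = 0.0000, p = 1.000000, fail to reject H0.


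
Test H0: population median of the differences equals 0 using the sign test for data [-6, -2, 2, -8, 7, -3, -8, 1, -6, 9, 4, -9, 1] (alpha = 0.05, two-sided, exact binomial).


Step 1: Discard zero differences. Original n = 13; n_eff = number of nonzero differences = 13.
Nonzero differences (with sign): -6, -2, +2, -8, +7, -3, -8, +1, -6, +9, +4, -9, +1
Step 2: Count signs: positive = 6, negative = 7.
Step 3: Under H0: P(positive) = 0.5, so the number of positives S ~ Bin(13, 0.5).
Step 4: Two-sided exact p-value = sum of Bin(13,0.5) probabilities at or below the observed probability = 1.000000.
Step 5: alpha = 0.05. fail to reject H0.

n_eff = 13, pos = 6, neg = 7, p = 1.000000, fail to reject H0.


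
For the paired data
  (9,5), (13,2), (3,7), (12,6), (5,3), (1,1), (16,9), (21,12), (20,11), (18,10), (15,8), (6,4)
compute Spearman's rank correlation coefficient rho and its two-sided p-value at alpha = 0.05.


Step 1: Rank x and y separately (midranks; no ties here).
rank(x): 9->5, 13->7, 3->2, 12->6, 5->3, 1->1, 16->9, 21->12, 20->11, 18->10, 15->8, 6->4
rank(y): 5->5, 2->2, 7->7, 6->6, 3->3, 1->1, 9->9, 12->12, 11->11, 10->10, 8->8, 4->4
Step 2: d_i = R_x(i) - R_y(i); compute d_i^2.
  (5-5)^2=0, (7-2)^2=25, (2-7)^2=25, (6-6)^2=0, (3-3)^2=0, (1-1)^2=0, (9-9)^2=0, (12-12)^2=0, (11-11)^2=0, (10-10)^2=0, (8-8)^2=0, (4-4)^2=0
sum(d^2) = 50.
Step 3: rho = 1 - 6*50 / (12*(12^2 - 1)) = 1 - 300/1716 = 0.825175.
Step 4: Under H0, t = rho * sqrt((n-2)/(1-rho^2)) = 4.6195 ~ t(10).
Step 5: Two-sided p-value from the t-distribution with 10 df = 0.000951.
Step 6: alpha = 0.05. reject H0.

rho = 0.8252, p = 0.000951, reject H0 at alpha = 0.05.


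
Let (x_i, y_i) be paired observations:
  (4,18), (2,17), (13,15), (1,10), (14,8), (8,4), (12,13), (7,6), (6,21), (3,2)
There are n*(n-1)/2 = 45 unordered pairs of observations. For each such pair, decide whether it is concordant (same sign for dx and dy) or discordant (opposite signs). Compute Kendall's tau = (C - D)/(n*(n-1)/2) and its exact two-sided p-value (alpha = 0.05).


Step 1: Enumerate the 45 unordered pairs (i,j) with i<j and classify each by sign(x_j-x_i) * sign(y_j-y_i).
  (1,2):dx=-2,dy=-1->C; (1,3):dx=+9,dy=-3->D; (1,4):dx=-3,dy=-8->C; (1,5):dx=+10,dy=-10->D
  (1,6):dx=+4,dy=-14->D; (1,7):dx=+8,dy=-5->D; (1,8):dx=+3,dy=-12->D; (1,9):dx=+2,dy=+3->C
  (1,10):dx=-1,dy=-16->C; (2,3):dx=+11,dy=-2->D; (2,4):dx=-1,dy=-7->C; (2,5):dx=+12,dy=-9->D
  (2,6):dx=+6,dy=-13->D; (2,7):dx=+10,dy=-4->D; (2,8):dx=+5,dy=-11->D; (2,9):dx=+4,dy=+4->C
  (2,10):dx=+1,dy=-15->D; (3,4):dx=-12,dy=-5->C; (3,5):dx=+1,dy=-7->D; (3,6):dx=-5,dy=-11->C
  (3,7):dx=-1,dy=-2->C; (3,8):dx=-6,dy=-9->C; (3,9):dx=-7,dy=+6->D; (3,10):dx=-10,dy=-13->C
  (4,5):dx=+13,dy=-2->D; (4,6):dx=+7,dy=-6->D; (4,7):dx=+11,dy=+3->C; (4,8):dx=+6,dy=-4->D
  (4,9):dx=+5,dy=+11->C; (4,10):dx=+2,dy=-8->D; (5,6):dx=-6,dy=-4->C; (5,7):dx=-2,dy=+5->D
  (5,8):dx=-7,dy=-2->C; (5,9):dx=-8,dy=+13->D; (5,10):dx=-11,dy=-6->C; (6,7):dx=+4,dy=+9->C
  (6,8):dx=-1,dy=+2->D; (6,9):dx=-2,dy=+17->D; (6,10):dx=-5,dy=-2->C; (7,8):dx=-5,dy=-7->C
  (7,9):dx=-6,dy=+8->D; (7,10):dx=-9,dy=-11->C; (8,9):dx=-1,dy=+15->D; (8,10):dx=-4,dy=-4->C
  (9,10):dx=-3,dy=-19->C
Step 2: C = 22, D = 23, total pairs = 45.
Step 3: tau = (C - D)/(n(n-1)/2) = (22 - 23)/45 = -0.022222.
Step 4: Exact two-sided p-value (enumerate n! = 3628800 permutations of y under H0): p = 1.000000.
Step 5: alpha = 0.05. fail to reject H0.

tau_b = -0.0222 (C=22, D=23), p = 1.000000, fail to reject H0.


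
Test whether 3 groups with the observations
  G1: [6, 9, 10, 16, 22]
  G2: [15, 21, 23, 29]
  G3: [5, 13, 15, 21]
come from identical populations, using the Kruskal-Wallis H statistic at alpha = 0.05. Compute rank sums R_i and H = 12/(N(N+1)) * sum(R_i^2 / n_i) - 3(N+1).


Step 1: Combine all N = 13 observations and assign midranks.
sorted (value, group, rank): (5,G3,1), (6,G1,2), (9,G1,3), (10,G1,4), (13,G3,5), (15,G2,6.5), (15,G3,6.5), (16,G1,8), (21,G2,9.5), (21,G3,9.5), (22,G1,11), (23,G2,12), (29,G2,13)
Step 2: Sum ranks within each group.
R_1 = 28 (n_1 = 5)
R_2 = 41 (n_2 = 4)
R_3 = 22 (n_3 = 4)
Step 3: H = 12/(N(N+1)) * sum(R_i^2/n_i) - 3(N+1)
     = 12/(13*14) * (28^2/5 + 41^2/4 + 22^2/4) - 3*14
     = 0.065934 * 698.05 - 42
     = 4.025275.
Step 4: Ties present; correction factor C = 1 - 12/(13^3 - 13) = 0.994505. Corrected H = 4.025275 / 0.994505 = 4.047514.
Step 5: Under H0, H ~ chi^2(2); p-value = 0.132158.
Step 6: alpha = 0.05. fail to reject H0.

H = 4.0475, df = 2, p = 0.132158, fail to reject H0.


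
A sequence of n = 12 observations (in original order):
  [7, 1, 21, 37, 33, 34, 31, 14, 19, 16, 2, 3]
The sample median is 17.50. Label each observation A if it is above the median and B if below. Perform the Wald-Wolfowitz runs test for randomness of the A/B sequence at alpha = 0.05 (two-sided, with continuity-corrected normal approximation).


Step 1: Compute median = 17.50; label A = above, B = below.
Labels in order: BBAAAAABABBB  (n_A = 6, n_B = 6)
Step 2: Count runs R = 5.
Step 3: Under H0 (random ordering), E[R] = 2*n_A*n_B/(n_A+n_B) + 1 = 2*6*6/12 + 1 = 7.0000.
        Var[R] = 2*n_A*n_B*(2*n_A*n_B - n_A - n_B) / ((n_A+n_B)^2 * (n_A+n_B-1)) = 4320/1584 = 2.7273.
        SD[R] = 1.6514.
Step 4: Continuity-corrected z = (R + 0.5 - E[R]) / SD[R] = (5 + 0.5 - 7.0000) / 1.6514 = -0.9083.
Step 5: Two-sided p-value via normal approximation = 2*(1 - Phi(|z|)) = 0.363722.
Step 6: alpha = 0.05. fail to reject H0.

R = 5, z = -0.9083, p = 0.363722, fail to reject H0.


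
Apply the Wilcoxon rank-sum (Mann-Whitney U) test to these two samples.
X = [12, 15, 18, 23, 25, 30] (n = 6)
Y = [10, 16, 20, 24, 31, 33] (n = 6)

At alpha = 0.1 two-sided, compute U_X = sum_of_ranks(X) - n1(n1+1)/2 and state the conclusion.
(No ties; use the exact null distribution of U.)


Step 1: Combine and sort all 12 observations; assign midranks.
sorted (value, group): (10,Y), (12,X), (15,X), (16,Y), (18,X), (20,Y), (23,X), (24,Y), (25,X), (30,X), (31,Y), (33,Y)
ranks: 10->1, 12->2, 15->3, 16->4, 18->5, 20->6, 23->7, 24->8, 25->9, 30->10, 31->11, 33->12
Step 2: Rank sum for X: R1 = 2 + 3 + 5 + 7 + 9 + 10 = 36.
Step 3: U_X = R1 - n1(n1+1)/2 = 36 - 6*7/2 = 36 - 21 = 15.
       U_Y = n1*n2 - U_X = 36 - 15 = 21.
Step 4: No ties, so the exact null distribution of U (based on enumerating the C(12,6) = 924 equally likely rank assignments) gives the two-sided p-value.
Step 5: p-value = 0.699134; compare to alpha = 0.1. fail to reject H0.

U_X = 15, p = 0.699134, fail to reject H0 at alpha = 0.1.


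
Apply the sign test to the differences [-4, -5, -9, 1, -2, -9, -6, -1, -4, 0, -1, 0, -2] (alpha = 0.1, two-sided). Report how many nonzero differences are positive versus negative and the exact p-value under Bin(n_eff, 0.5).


Step 1: Discard zero differences. Original n = 13; n_eff = number of nonzero differences = 11.
Nonzero differences (with sign): -4, -5, -9, +1, -2, -9, -6, -1, -4, -1, -2
Step 2: Count signs: positive = 1, negative = 10.
Step 3: Under H0: P(positive) = 0.5, so the number of positives S ~ Bin(11, 0.5).
Step 4: Two-sided exact p-value = sum of Bin(11,0.5) probabilities at or below the observed probability = 0.011719.
Step 5: alpha = 0.1. reject H0.

n_eff = 11, pos = 1, neg = 10, p = 0.011719, reject H0.


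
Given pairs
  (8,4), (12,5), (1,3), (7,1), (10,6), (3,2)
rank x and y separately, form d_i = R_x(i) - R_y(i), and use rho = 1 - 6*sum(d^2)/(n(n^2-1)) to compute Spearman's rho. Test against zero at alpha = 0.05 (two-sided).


Step 1: Rank x and y separately (midranks; no ties here).
rank(x): 8->4, 12->6, 1->1, 7->3, 10->5, 3->2
rank(y): 4->4, 5->5, 3->3, 1->1, 6->6, 2->2
Step 2: d_i = R_x(i) - R_y(i); compute d_i^2.
  (4-4)^2=0, (6-5)^2=1, (1-3)^2=4, (3-1)^2=4, (5-6)^2=1, (2-2)^2=0
sum(d^2) = 10.
Step 3: rho = 1 - 6*10 / (6*(6^2 - 1)) = 1 - 60/210 = 0.714286.
Step 4: Under H0, t = rho * sqrt((n-2)/(1-rho^2)) = 2.0412 ~ t(4).
Step 5: Two-sided p-value from the t-distribution with 4 df = 0.110787.
Step 6: alpha = 0.05. fail to reject H0.

rho = 0.7143, p = 0.110787, fail to reject H0 at alpha = 0.05.


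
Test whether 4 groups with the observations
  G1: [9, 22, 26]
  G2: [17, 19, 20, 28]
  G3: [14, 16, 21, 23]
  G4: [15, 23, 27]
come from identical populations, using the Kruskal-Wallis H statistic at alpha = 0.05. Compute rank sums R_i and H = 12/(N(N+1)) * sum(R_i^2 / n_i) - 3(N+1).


Step 1: Combine all N = 14 observations and assign midranks.
sorted (value, group, rank): (9,G1,1), (14,G3,2), (15,G4,3), (16,G3,4), (17,G2,5), (19,G2,6), (20,G2,7), (21,G3,8), (22,G1,9), (23,G3,10.5), (23,G4,10.5), (26,G1,12), (27,G4,13), (28,G2,14)
Step 2: Sum ranks within each group.
R_1 = 22 (n_1 = 3)
R_2 = 32 (n_2 = 4)
R_3 = 24.5 (n_3 = 4)
R_4 = 26.5 (n_4 = 3)
Step 3: H = 12/(N(N+1)) * sum(R_i^2/n_i) - 3(N+1)
     = 12/(14*15) * (22^2/3 + 32^2/4 + 24.5^2/4 + 26.5^2/3) - 3*15
     = 0.057143 * 801.479 - 45
     = 0.798810.
Step 4: Ties present; correction factor C = 1 - 6/(14^3 - 14) = 0.997802. Corrected H = 0.798810 / 0.997802 = 0.800569.
Step 5: Under H0, H ~ chi^2(3); p-value = 0.849331.
Step 6: alpha = 0.05. fail to reject H0.

H = 0.8006, df = 3, p = 0.849331, fail to reject H0.


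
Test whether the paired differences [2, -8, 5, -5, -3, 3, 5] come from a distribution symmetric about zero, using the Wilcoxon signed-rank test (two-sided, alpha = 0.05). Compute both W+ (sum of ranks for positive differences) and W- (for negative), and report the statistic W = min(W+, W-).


Step 1: Drop any zero differences (none here) and take |d_i|.
|d| = [2, 8, 5, 5, 3, 3, 5]
Step 2: Midrank |d_i| (ties get averaged ranks).
ranks: |2|->1, |8|->7, |5|->5, |5|->5, |3|->2.5, |3|->2.5, |5|->5
Step 3: Attach original signs; sum ranks with positive sign and with negative sign.
W+ = 1 + 5 + 2.5 + 5 = 13.5
W- = 7 + 5 + 2.5 = 14.5
(Check: W+ + W- = 28 should equal n(n+1)/2 = 28.)
Step 4: Test statistic W = min(W+, W-) = 13.5.
Step 5: Ties in |d|, so use the tie-corrected normal approximation.
        E[W] = n(n+1)/4 = 7*8/4 = 14.
        Tie groups: |d|=3 (t=2), |d|=5 (t=3); sum(t^3 - t) = 30.
        Var[W] = n(n+1)(2n+1)/24 - sum(t^3-t)/48 = 840/24 - 30/48 = 34.375.
        z = (W - E[W]) / sqrt(Var[W]) = (13.5 - 14) / 5.8630 = -0.0853.
        Two-sided p = 2*Phi(z) = 0.932039.
Step 6: alpha = 0.05. fail to reject H0.

W+ = 13.5, W- = 14.5, W = min = 13.5, p = 0.932039, fail to reject H0.


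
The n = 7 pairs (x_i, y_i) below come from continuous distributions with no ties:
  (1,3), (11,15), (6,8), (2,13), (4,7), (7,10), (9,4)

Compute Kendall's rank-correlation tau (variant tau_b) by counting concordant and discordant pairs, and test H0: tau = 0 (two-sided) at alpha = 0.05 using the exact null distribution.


Step 1: Enumerate the 21 unordered pairs (i,j) with i<j and classify each by sign(x_j-x_i) * sign(y_j-y_i).
  (1,2):dx=+10,dy=+12->C; (1,3):dx=+5,dy=+5->C; (1,4):dx=+1,dy=+10->C; (1,5):dx=+3,dy=+4->C
  (1,6):dx=+6,dy=+7->C; (1,7):dx=+8,dy=+1->C; (2,3):dx=-5,dy=-7->C; (2,4):dx=-9,dy=-2->C
  (2,5):dx=-7,dy=-8->C; (2,6):dx=-4,dy=-5->C; (2,7):dx=-2,dy=-11->C; (3,4):dx=-4,dy=+5->D
  (3,5):dx=-2,dy=-1->C; (3,6):dx=+1,dy=+2->C; (3,7):dx=+3,dy=-4->D; (4,5):dx=+2,dy=-6->D
  (4,6):dx=+5,dy=-3->D; (4,7):dx=+7,dy=-9->D; (5,6):dx=+3,dy=+3->C; (5,7):dx=+5,dy=-3->D
  (6,7):dx=+2,dy=-6->D
Step 2: C = 14, D = 7, total pairs = 21.
Step 3: tau = (C - D)/(n(n-1)/2) = (14 - 7)/21 = 0.333333.
Step 4: Exact two-sided p-value (enumerate n! = 5040 permutations of y under H0): p = 0.381349.
Step 5: alpha = 0.05. fail to reject H0.

tau_b = 0.3333 (C=14, D=7), p = 0.381349, fail to reject H0.


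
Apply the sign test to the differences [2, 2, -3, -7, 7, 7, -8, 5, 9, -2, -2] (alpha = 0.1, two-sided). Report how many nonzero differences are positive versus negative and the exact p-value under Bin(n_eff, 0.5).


Step 1: Discard zero differences. Original n = 11; n_eff = number of nonzero differences = 11.
Nonzero differences (with sign): +2, +2, -3, -7, +7, +7, -8, +5, +9, -2, -2
Step 2: Count signs: positive = 6, negative = 5.
Step 3: Under H0: P(positive) = 0.5, so the number of positives S ~ Bin(11, 0.5).
Step 4: Two-sided exact p-value = sum of Bin(11,0.5) probabilities at or below the observed probability = 1.000000.
Step 5: alpha = 0.1. fail to reject H0.

n_eff = 11, pos = 6, neg = 5, p = 1.000000, fail to reject H0.


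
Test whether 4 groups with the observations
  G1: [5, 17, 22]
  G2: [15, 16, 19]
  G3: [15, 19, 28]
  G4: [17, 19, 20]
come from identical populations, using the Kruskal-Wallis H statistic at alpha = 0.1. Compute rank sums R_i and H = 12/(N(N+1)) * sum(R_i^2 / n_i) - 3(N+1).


Step 1: Combine all N = 12 observations and assign midranks.
sorted (value, group, rank): (5,G1,1), (15,G2,2.5), (15,G3,2.5), (16,G2,4), (17,G1,5.5), (17,G4,5.5), (19,G2,8), (19,G3,8), (19,G4,8), (20,G4,10), (22,G1,11), (28,G3,12)
Step 2: Sum ranks within each group.
R_1 = 17.5 (n_1 = 3)
R_2 = 14.5 (n_2 = 3)
R_3 = 22.5 (n_3 = 3)
R_4 = 23.5 (n_4 = 3)
Step 3: H = 12/(N(N+1)) * sum(R_i^2/n_i) - 3(N+1)
     = 12/(12*13) * (17.5^2/3 + 14.5^2/3 + 22.5^2/3 + 23.5^2/3) - 3*13
     = 0.076923 * 525 - 39
     = 1.384615.
Step 4: Ties present; correction factor C = 1 - 36/(12^3 - 12) = 0.979021. Corrected H = 1.384615 / 0.979021 = 1.414286.
Step 5: Under H0, H ~ chi^2(3); p-value = 0.702190.
Step 6: alpha = 0.1. fail to reject H0.

H = 1.4143, df = 3, p = 0.702190, fail to reject H0.


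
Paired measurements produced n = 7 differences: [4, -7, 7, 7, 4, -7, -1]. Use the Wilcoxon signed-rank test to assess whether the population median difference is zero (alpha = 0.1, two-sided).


Step 1: Drop any zero differences (none here) and take |d_i|.
|d| = [4, 7, 7, 7, 4, 7, 1]
Step 2: Midrank |d_i| (ties get averaged ranks).
ranks: |4|->2.5, |7|->5.5, |7|->5.5, |7|->5.5, |4|->2.5, |7|->5.5, |1|->1
Step 3: Attach original signs; sum ranks with positive sign and with negative sign.
W+ = 2.5 + 5.5 + 5.5 + 2.5 = 16
W- = 5.5 + 5.5 + 1 = 12
(Check: W+ + W- = 28 should equal n(n+1)/2 = 28.)
Step 4: Test statistic W = min(W+, W-) = 12.
Step 5: Ties in |d|, so use the tie-corrected normal approximation.
        E[W] = n(n+1)/4 = 7*8/4 = 14.
        Tie groups: |d|=4 (t=2), |d|=7 (t=4); sum(t^3 - t) = 66.
        Var[W] = n(n+1)(2n+1)/24 - sum(t^3-t)/48 = 840/24 - 66/48 = 33.625.
        z = (W - E[W]) / sqrt(Var[W]) = (12 - 14) / 5.7987 = -0.3449.
        Two-sided p = 2*Phi(z) = 0.730166.
Step 6: alpha = 0.1. fail to reject H0.

W+ = 16, W- = 12, W = min = 12, p = 0.730166, fail to reject H0.


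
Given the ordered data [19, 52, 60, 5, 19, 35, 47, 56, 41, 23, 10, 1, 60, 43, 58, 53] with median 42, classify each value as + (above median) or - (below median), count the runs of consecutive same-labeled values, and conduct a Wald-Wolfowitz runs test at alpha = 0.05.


Step 1: Compute median = 42; label A = above, B = below.
Labels in order: BAABBBAABBBBAAAA  (n_A = 8, n_B = 8)
Step 2: Count runs R = 6.
Step 3: Under H0 (random ordering), E[R] = 2*n_A*n_B/(n_A+n_B) + 1 = 2*8*8/16 + 1 = 9.0000.
        Var[R] = 2*n_A*n_B*(2*n_A*n_B - n_A - n_B) / ((n_A+n_B)^2 * (n_A+n_B-1)) = 14336/3840 = 3.7333.
        SD[R] = 1.9322.
Step 4: Continuity-corrected z = (R + 0.5 - E[R]) / SD[R] = (6 + 0.5 - 9.0000) / 1.9322 = -1.2939.
Step 5: Two-sided p-value via normal approximation = 2*(1 - Phi(|z|)) = 0.195709.
Step 6: alpha = 0.05. fail to reject H0.

R = 6, z = -1.2939, p = 0.195709, fail to reject H0.


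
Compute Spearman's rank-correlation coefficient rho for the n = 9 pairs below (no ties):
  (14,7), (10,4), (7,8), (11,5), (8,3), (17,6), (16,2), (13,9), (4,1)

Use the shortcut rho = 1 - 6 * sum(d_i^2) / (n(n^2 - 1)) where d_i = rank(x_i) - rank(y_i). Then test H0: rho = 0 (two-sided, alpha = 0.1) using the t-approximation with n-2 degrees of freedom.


Step 1: Rank x and y separately (midranks; no ties here).
rank(x): 14->7, 10->4, 7->2, 11->5, 8->3, 17->9, 16->8, 13->6, 4->1
rank(y): 7->7, 4->4, 8->8, 5->5, 3->3, 6->6, 2->2, 9->9, 1->1
Step 2: d_i = R_x(i) - R_y(i); compute d_i^2.
  (7-7)^2=0, (4-4)^2=0, (2-8)^2=36, (5-5)^2=0, (3-3)^2=0, (9-6)^2=9, (8-2)^2=36, (6-9)^2=9, (1-1)^2=0
sum(d^2) = 90.
Step 3: rho = 1 - 6*90 / (9*(9^2 - 1)) = 1 - 540/720 = 0.250000.
Step 4: Under H0, t = rho * sqrt((n-2)/(1-rho^2)) = 0.6831 ~ t(7).
Step 5: Two-sided p-value from the t-distribution with 7 df = 0.516490.
Step 6: alpha = 0.1. fail to reject H0.

rho = 0.2500, p = 0.516490, fail to reject H0 at alpha = 0.1.


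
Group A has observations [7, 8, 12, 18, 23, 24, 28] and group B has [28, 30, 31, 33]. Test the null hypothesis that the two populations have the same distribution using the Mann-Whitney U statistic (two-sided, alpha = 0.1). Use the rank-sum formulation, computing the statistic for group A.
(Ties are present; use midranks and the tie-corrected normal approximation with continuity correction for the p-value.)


Step 1: Combine and sort all 11 observations; assign midranks.
sorted (value, group): (7,X), (8,X), (12,X), (18,X), (23,X), (24,X), (28,X), (28,Y), (30,Y), (31,Y), (33,Y)
ranks: 7->1, 8->2, 12->3, 18->4, 23->5, 24->6, 28->7.5, 28->7.5, 30->9, 31->10, 33->11
Step 2: Rank sum for X: R1 = 1 + 2 + 3 + 4 + 5 + 6 + 7.5 = 28.5.
Step 3: U_X = R1 - n1(n1+1)/2 = 28.5 - 7*8/2 = 28.5 - 28 = 0.5.
       U_Y = n1*n2 - U_X = 28 - 0.5 = 27.5.
Step 4: Ties are present, so use the tie-corrected normal approximation (with continuity correction) for the p-value.
Step 5: p-value = 0.013802; compare to alpha = 0.1. reject H0.

U_X = 0.5, p = 0.013802, reject H0 at alpha = 0.1.


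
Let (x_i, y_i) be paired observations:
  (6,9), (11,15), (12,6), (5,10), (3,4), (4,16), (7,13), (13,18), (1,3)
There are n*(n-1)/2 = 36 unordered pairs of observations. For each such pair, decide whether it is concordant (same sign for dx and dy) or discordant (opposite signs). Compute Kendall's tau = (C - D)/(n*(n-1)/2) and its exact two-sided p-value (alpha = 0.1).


Step 1: Enumerate the 36 unordered pairs (i,j) with i<j and classify each by sign(x_j-x_i) * sign(y_j-y_i).
  (1,2):dx=+5,dy=+6->C; (1,3):dx=+6,dy=-3->D; (1,4):dx=-1,dy=+1->D; (1,5):dx=-3,dy=-5->C
  (1,6):dx=-2,dy=+7->D; (1,7):dx=+1,dy=+4->C; (1,8):dx=+7,dy=+9->C; (1,9):dx=-5,dy=-6->C
  (2,3):dx=+1,dy=-9->D; (2,4):dx=-6,dy=-5->C; (2,5):dx=-8,dy=-11->C; (2,6):dx=-7,dy=+1->D
  (2,7):dx=-4,dy=-2->C; (2,8):dx=+2,dy=+3->C; (2,9):dx=-10,dy=-12->C; (3,4):dx=-7,dy=+4->D
  (3,5):dx=-9,dy=-2->C; (3,6):dx=-8,dy=+10->D; (3,7):dx=-5,dy=+7->D; (3,8):dx=+1,dy=+12->C
  (3,9):dx=-11,dy=-3->C; (4,5):dx=-2,dy=-6->C; (4,6):dx=-1,dy=+6->D; (4,7):dx=+2,dy=+3->C
  (4,8):dx=+8,dy=+8->C; (4,9):dx=-4,dy=-7->C; (5,6):dx=+1,dy=+12->C; (5,7):dx=+4,dy=+9->C
  (5,8):dx=+10,dy=+14->C; (5,9):dx=-2,dy=-1->C; (6,7):dx=+3,dy=-3->D; (6,8):dx=+9,dy=+2->C
  (6,9):dx=-3,dy=-13->C; (7,8):dx=+6,dy=+5->C; (7,9):dx=-6,dy=-10->C; (8,9):dx=-12,dy=-15->C
Step 2: C = 26, D = 10, total pairs = 36.
Step 3: tau = (C - D)/(n(n-1)/2) = (26 - 10)/36 = 0.444444.
Step 4: Exact two-sided p-value (enumerate n! = 362880 permutations of y under H0): p = 0.119439.
Step 5: alpha = 0.1. fail to reject H0.

tau_b = 0.4444 (C=26, D=10), p = 0.119439, fail to reject H0.


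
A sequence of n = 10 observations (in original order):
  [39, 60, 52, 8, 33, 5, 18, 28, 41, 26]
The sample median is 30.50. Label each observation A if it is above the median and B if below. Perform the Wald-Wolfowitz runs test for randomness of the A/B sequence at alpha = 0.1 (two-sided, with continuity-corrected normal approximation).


Step 1: Compute median = 30.50; label A = above, B = below.
Labels in order: AAABABBBAB  (n_A = 5, n_B = 5)
Step 2: Count runs R = 6.
Step 3: Under H0 (random ordering), E[R] = 2*n_A*n_B/(n_A+n_B) + 1 = 2*5*5/10 + 1 = 6.0000.
        Var[R] = 2*n_A*n_B*(2*n_A*n_B - n_A - n_B) / ((n_A+n_B)^2 * (n_A+n_B-1)) = 2000/900 = 2.2222.
        SD[R] = 1.4907.
Step 4: R = E[R], so z = 0 with no continuity correction.
Step 5: Two-sided p-value via normal approximation = 2*(1 - Phi(|z|)) = 1.000000.
Step 6: alpha = 0.1. fail to reject H0.

R = 6, z = 0.0000, p = 1.000000, fail to reject H0.


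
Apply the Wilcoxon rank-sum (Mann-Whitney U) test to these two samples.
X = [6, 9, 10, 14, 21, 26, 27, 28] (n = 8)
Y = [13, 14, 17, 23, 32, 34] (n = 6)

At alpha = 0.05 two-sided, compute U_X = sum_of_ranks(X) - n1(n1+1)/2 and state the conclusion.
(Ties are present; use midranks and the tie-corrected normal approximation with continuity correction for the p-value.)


Step 1: Combine and sort all 14 observations; assign midranks.
sorted (value, group): (6,X), (9,X), (10,X), (13,Y), (14,X), (14,Y), (17,Y), (21,X), (23,Y), (26,X), (27,X), (28,X), (32,Y), (34,Y)
ranks: 6->1, 9->2, 10->3, 13->4, 14->5.5, 14->5.5, 17->7, 21->8, 23->9, 26->10, 27->11, 28->12, 32->13, 34->14
Step 2: Rank sum for X: R1 = 1 + 2 + 3 + 5.5 + 8 + 10 + 11 + 12 = 52.5.
Step 3: U_X = R1 - n1(n1+1)/2 = 52.5 - 8*9/2 = 52.5 - 36 = 16.5.
       U_Y = n1*n2 - U_X = 48 - 16.5 = 31.5.
Step 4: Ties are present, so use the tie-corrected normal approximation (with continuity correction) for the p-value.
Step 5: p-value = 0.365629; compare to alpha = 0.05. fail to reject H0.

U_X = 16.5, p = 0.365629, fail to reject H0 at alpha = 0.05.


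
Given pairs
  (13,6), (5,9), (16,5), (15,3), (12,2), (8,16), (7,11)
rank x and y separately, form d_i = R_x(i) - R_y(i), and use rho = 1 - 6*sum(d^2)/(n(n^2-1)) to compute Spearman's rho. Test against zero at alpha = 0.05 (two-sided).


Step 1: Rank x and y separately (midranks; no ties here).
rank(x): 13->5, 5->1, 16->7, 15->6, 12->4, 8->3, 7->2
rank(y): 6->4, 9->5, 5->3, 3->2, 2->1, 16->7, 11->6
Step 2: d_i = R_x(i) - R_y(i); compute d_i^2.
  (5-4)^2=1, (1-5)^2=16, (7-3)^2=16, (6-2)^2=16, (4-1)^2=9, (3-7)^2=16, (2-6)^2=16
sum(d^2) = 90.
Step 3: rho = 1 - 6*90 / (7*(7^2 - 1)) = 1 - 540/336 = -0.607143.
Step 4: Under H0, t = rho * sqrt((n-2)/(1-rho^2)) = -1.7086 ~ t(5).
Step 5: Two-sided p-value from the t-distribution with 5 df = 0.148231.
Step 6: alpha = 0.05. fail to reject H0.

rho = -0.6071, p = 0.148231, fail to reject H0 at alpha = 0.05.


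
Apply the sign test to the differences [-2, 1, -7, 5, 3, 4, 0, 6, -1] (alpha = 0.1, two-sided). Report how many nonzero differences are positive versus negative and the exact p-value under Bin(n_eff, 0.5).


Step 1: Discard zero differences. Original n = 9; n_eff = number of nonzero differences = 8.
Nonzero differences (with sign): -2, +1, -7, +5, +3, +4, +6, -1
Step 2: Count signs: positive = 5, negative = 3.
Step 3: Under H0: P(positive) = 0.5, so the number of positives S ~ Bin(8, 0.5).
Step 4: Two-sided exact p-value = sum of Bin(8,0.5) probabilities at or below the observed probability = 0.726562.
Step 5: alpha = 0.1. fail to reject H0.

n_eff = 8, pos = 5, neg = 3, p = 0.726562, fail to reject H0.


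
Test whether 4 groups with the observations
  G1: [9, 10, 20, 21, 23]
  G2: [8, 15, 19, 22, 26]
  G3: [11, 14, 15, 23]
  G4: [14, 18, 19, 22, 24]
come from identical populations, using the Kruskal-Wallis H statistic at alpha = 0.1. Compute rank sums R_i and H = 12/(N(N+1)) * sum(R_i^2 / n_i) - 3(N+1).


Step 1: Combine all N = 19 observations and assign midranks.
sorted (value, group, rank): (8,G2,1), (9,G1,2), (10,G1,3), (11,G3,4), (14,G3,5.5), (14,G4,5.5), (15,G2,7.5), (15,G3,7.5), (18,G4,9), (19,G2,10.5), (19,G4,10.5), (20,G1,12), (21,G1,13), (22,G2,14.5), (22,G4,14.5), (23,G1,16.5), (23,G3,16.5), (24,G4,18), (26,G2,19)
Step 2: Sum ranks within each group.
R_1 = 46.5 (n_1 = 5)
R_2 = 52.5 (n_2 = 5)
R_3 = 33.5 (n_3 = 4)
R_4 = 57.5 (n_4 = 5)
Step 3: H = 12/(N(N+1)) * sum(R_i^2/n_i) - 3(N+1)
     = 12/(19*20) * (46.5^2/5 + 52.5^2/5 + 33.5^2/4 + 57.5^2/5) - 3*20
     = 0.031579 * 1925.51 - 60
     = 0.805658.
Step 4: Ties present; correction factor C = 1 - 30/(19^3 - 19) = 0.995614. Corrected H = 0.805658 / 0.995614 = 0.809207.
Step 5: Under H0, H ~ chi^2(3); p-value = 0.847264.
Step 6: alpha = 0.1. fail to reject H0.

H = 0.8092, df = 3, p = 0.847264, fail to reject H0.


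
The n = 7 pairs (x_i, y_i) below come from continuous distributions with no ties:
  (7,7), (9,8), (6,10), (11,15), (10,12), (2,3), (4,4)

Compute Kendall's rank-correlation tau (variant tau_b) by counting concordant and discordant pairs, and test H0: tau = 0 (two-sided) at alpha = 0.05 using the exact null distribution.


Step 1: Enumerate the 21 unordered pairs (i,j) with i<j and classify each by sign(x_j-x_i) * sign(y_j-y_i).
  (1,2):dx=+2,dy=+1->C; (1,3):dx=-1,dy=+3->D; (1,4):dx=+4,dy=+8->C; (1,5):dx=+3,dy=+5->C
  (1,6):dx=-5,dy=-4->C; (1,7):dx=-3,dy=-3->C; (2,3):dx=-3,dy=+2->D; (2,4):dx=+2,dy=+7->C
  (2,5):dx=+1,dy=+4->C; (2,6):dx=-7,dy=-5->C; (2,7):dx=-5,dy=-4->C; (3,4):dx=+5,dy=+5->C
  (3,5):dx=+4,dy=+2->C; (3,6):dx=-4,dy=-7->C; (3,7):dx=-2,dy=-6->C; (4,5):dx=-1,dy=-3->C
  (4,6):dx=-9,dy=-12->C; (4,7):dx=-7,dy=-11->C; (5,6):dx=-8,dy=-9->C; (5,7):dx=-6,dy=-8->C
  (6,7):dx=+2,dy=+1->C
Step 2: C = 19, D = 2, total pairs = 21.
Step 3: tau = (C - D)/(n(n-1)/2) = (19 - 2)/21 = 0.809524.
Step 4: Exact two-sided p-value (enumerate n! = 5040 permutations of y under H0): p = 0.010714.
Step 5: alpha = 0.05. reject H0.

tau_b = 0.8095 (C=19, D=2), p = 0.010714, reject H0.


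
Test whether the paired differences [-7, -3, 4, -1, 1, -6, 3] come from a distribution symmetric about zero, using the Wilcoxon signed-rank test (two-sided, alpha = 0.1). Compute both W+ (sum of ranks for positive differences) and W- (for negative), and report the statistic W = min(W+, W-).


Step 1: Drop any zero differences (none here) and take |d_i|.
|d| = [7, 3, 4, 1, 1, 6, 3]
Step 2: Midrank |d_i| (ties get averaged ranks).
ranks: |7|->7, |3|->3.5, |4|->5, |1|->1.5, |1|->1.5, |6|->6, |3|->3.5
Step 3: Attach original signs; sum ranks with positive sign and with negative sign.
W+ = 5 + 1.5 + 3.5 = 10
W- = 7 + 3.5 + 1.5 + 6 = 18
(Check: W+ + W- = 28 should equal n(n+1)/2 = 28.)
Step 4: Test statistic W = min(W+, W-) = 10.
Step 5: Ties in |d|, so use the tie-corrected normal approximation.
        E[W] = n(n+1)/4 = 7*8/4 = 14.
        Tie groups: |d|=1 (t=2), |d|=3 (t=2); sum(t^3 - t) = 12.
        Var[W] = n(n+1)(2n+1)/24 - sum(t^3-t)/48 = 840/24 - 12/48 = 34.75.
        z = (W - E[W]) / sqrt(Var[W]) = (10 - 14) / 5.8949 = -0.6786.
        Two-sided p = 2*Phi(z) = 0.497422.
Step 6: alpha = 0.1. fail to reject H0.

W+ = 10, W- = 18, W = min = 10, p = 0.497422, fail to reject H0.


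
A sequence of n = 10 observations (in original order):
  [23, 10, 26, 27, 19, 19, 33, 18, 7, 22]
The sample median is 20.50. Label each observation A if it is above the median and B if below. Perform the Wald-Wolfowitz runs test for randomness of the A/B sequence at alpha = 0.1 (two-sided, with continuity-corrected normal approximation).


Step 1: Compute median = 20.50; label A = above, B = below.
Labels in order: ABAABBABBA  (n_A = 5, n_B = 5)
Step 2: Count runs R = 7.
Step 3: Under H0 (random ordering), E[R] = 2*n_A*n_B/(n_A+n_B) + 1 = 2*5*5/10 + 1 = 6.0000.
        Var[R] = 2*n_A*n_B*(2*n_A*n_B - n_A - n_B) / ((n_A+n_B)^2 * (n_A+n_B-1)) = 2000/900 = 2.2222.
        SD[R] = 1.4907.
Step 4: Continuity-corrected z = (R - 0.5 - E[R]) / SD[R] = (7 - 0.5 - 6.0000) / 1.4907 = 0.3354.
Step 5: Two-sided p-value via normal approximation = 2*(1 - Phi(|z|)) = 0.737316.
Step 6: alpha = 0.1. fail to reject H0.

R = 7, z = 0.3354, p = 0.737316, fail to reject H0.


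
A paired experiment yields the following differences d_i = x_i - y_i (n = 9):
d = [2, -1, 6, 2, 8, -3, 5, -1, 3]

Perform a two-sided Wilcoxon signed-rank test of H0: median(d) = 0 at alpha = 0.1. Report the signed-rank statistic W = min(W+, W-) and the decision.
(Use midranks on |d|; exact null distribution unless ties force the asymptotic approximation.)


Step 1: Drop any zero differences (none here) and take |d_i|.
|d| = [2, 1, 6, 2, 8, 3, 5, 1, 3]
Step 2: Midrank |d_i| (ties get averaged ranks).
ranks: |2|->3.5, |1|->1.5, |6|->8, |2|->3.5, |8|->9, |3|->5.5, |5|->7, |1|->1.5, |3|->5.5
Step 3: Attach original signs; sum ranks with positive sign and with negative sign.
W+ = 3.5 + 8 + 3.5 + 9 + 7 + 5.5 = 36.5
W- = 1.5 + 5.5 + 1.5 = 8.5
(Check: W+ + W- = 45 should equal n(n+1)/2 = 45.)
Step 4: Test statistic W = min(W+, W-) = 8.5.
Step 5: Ties in |d|, so use the tie-corrected normal approximation.
        E[W] = n(n+1)/4 = 9*10/4 = 22.5.
        Tie groups: |d|=1 (t=2), |d|=2 (t=2), |d|=3 (t=2); sum(t^3 - t) = 18.
        Var[W] = n(n+1)(2n+1)/24 - sum(t^3-t)/48 = 1710/24 - 18/48 = 70.875.
        z = (W - E[W]) / sqrt(Var[W]) = (8.5 - 22.5) / 8.4187 = -1.6630.
        Two-sided p = 2*Phi(z) = 0.096321.
Step 6: alpha = 0.1. reject H0.

W+ = 36.5, W- = 8.5, W = min = 8.5, p = 0.096321, reject H0.


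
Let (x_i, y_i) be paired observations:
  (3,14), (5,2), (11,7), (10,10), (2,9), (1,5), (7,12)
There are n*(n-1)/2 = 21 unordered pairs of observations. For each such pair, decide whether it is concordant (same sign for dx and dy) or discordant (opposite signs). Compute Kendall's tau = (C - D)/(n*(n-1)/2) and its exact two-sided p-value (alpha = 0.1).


Step 1: Enumerate the 21 unordered pairs (i,j) with i<j and classify each by sign(x_j-x_i) * sign(y_j-y_i).
  (1,2):dx=+2,dy=-12->D; (1,3):dx=+8,dy=-7->D; (1,4):dx=+7,dy=-4->D; (1,5):dx=-1,dy=-5->C
  (1,6):dx=-2,dy=-9->C; (1,7):dx=+4,dy=-2->D; (2,3):dx=+6,dy=+5->C; (2,4):dx=+5,dy=+8->C
  (2,5):dx=-3,dy=+7->D; (2,6):dx=-4,dy=+3->D; (2,7):dx=+2,dy=+10->C; (3,4):dx=-1,dy=+3->D
  (3,5):dx=-9,dy=+2->D; (3,6):dx=-10,dy=-2->C; (3,7):dx=-4,dy=+5->D; (4,5):dx=-8,dy=-1->C
  (4,6):dx=-9,dy=-5->C; (4,7):dx=-3,dy=+2->D; (5,6):dx=-1,dy=-4->C; (5,7):dx=+5,dy=+3->C
  (6,7):dx=+6,dy=+7->C
Step 2: C = 11, D = 10, total pairs = 21.
Step 3: tau = (C - D)/(n(n-1)/2) = (11 - 10)/21 = 0.047619.
Step 4: Exact two-sided p-value (enumerate n! = 5040 permutations of y under H0): p = 1.000000.
Step 5: alpha = 0.1. fail to reject H0.

tau_b = 0.0476 (C=11, D=10), p = 1.000000, fail to reject H0.


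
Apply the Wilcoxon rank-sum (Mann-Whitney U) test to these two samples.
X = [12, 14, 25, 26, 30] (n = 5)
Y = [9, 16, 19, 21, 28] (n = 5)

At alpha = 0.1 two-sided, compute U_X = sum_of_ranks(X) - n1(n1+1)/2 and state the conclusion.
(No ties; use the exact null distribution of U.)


Step 1: Combine and sort all 10 observations; assign midranks.
sorted (value, group): (9,Y), (12,X), (14,X), (16,Y), (19,Y), (21,Y), (25,X), (26,X), (28,Y), (30,X)
ranks: 9->1, 12->2, 14->3, 16->4, 19->5, 21->6, 25->7, 26->8, 28->9, 30->10
Step 2: Rank sum for X: R1 = 2 + 3 + 7 + 8 + 10 = 30.
Step 3: U_X = R1 - n1(n1+1)/2 = 30 - 5*6/2 = 30 - 15 = 15.
       U_Y = n1*n2 - U_X = 25 - 15 = 10.
Step 4: No ties, so the exact null distribution of U (based on enumerating the C(10,5) = 252 equally likely rank assignments) gives the two-sided p-value.
Step 5: p-value = 0.690476; compare to alpha = 0.1. fail to reject H0.

U_X = 15, p = 0.690476, fail to reject H0 at alpha = 0.1.


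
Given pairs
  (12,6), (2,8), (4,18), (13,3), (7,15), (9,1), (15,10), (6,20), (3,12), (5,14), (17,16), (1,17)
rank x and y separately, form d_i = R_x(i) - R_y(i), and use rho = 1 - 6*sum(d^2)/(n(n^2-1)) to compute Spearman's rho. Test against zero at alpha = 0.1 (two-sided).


Step 1: Rank x and y separately (midranks; no ties here).
rank(x): 12->9, 2->2, 4->4, 13->10, 7->7, 9->8, 15->11, 6->6, 3->3, 5->5, 17->12, 1->1
rank(y): 6->3, 8->4, 18->11, 3->2, 15->8, 1->1, 10->5, 20->12, 12->6, 14->7, 16->9, 17->10
Step 2: d_i = R_x(i) - R_y(i); compute d_i^2.
  (9-3)^2=36, (2-4)^2=4, (4-11)^2=49, (10-2)^2=64, (7-8)^2=1, (8-1)^2=49, (11-5)^2=36, (6-12)^2=36, (3-6)^2=9, (5-7)^2=4, (12-9)^2=9, (1-10)^2=81
sum(d^2) = 378.
Step 3: rho = 1 - 6*378 / (12*(12^2 - 1)) = 1 - 2268/1716 = -0.321678.
Step 4: Under H0, t = rho * sqrt((n-2)/(1-rho^2)) = -1.0743 ~ t(10).
Step 5: Two-sided p-value from the t-distribution with 10 df = 0.307910.
Step 6: alpha = 0.1. fail to reject H0.

rho = -0.3217, p = 0.307910, fail to reject H0 at alpha = 0.1.


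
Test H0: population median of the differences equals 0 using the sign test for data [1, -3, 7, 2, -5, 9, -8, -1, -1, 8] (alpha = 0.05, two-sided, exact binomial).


Step 1: Discard zero differences. Original n = 10; n_eff = number of nonzero differences = 10.
Nonzero differences (with sign): +1, -3, +7, +2, -5, +9, -8, -1, -1, +8
Step 2: Count signs: positive = 5, negative = 5.
Step 3: Under H0: P(positive) = 0.5, so the number of positives S ~ Bin(10, 0.5).
Step 4: Two-sided exact p-value = sum of Bin(10,0.5) probabilities at or below the observed probability = 1.000000.
Step 5: alpha = 0.05. fail to reject H0.

n_eff = 10, pos = 5, neg = 5, p = 1.000000, fail to reject H0.


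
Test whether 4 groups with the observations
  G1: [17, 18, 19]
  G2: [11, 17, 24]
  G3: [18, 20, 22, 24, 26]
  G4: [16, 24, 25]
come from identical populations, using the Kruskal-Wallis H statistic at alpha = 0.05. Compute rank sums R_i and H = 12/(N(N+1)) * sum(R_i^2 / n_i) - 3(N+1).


Step 1: Combine all N = 14 observations and assign midranks.
sorted (value, group, rank): (11,G2,1), (16,G4,2), (17,G1,3.5), (17,G2,3.5), (18,G1,5.5), (18,G3,5.5), (19,G1,7), (20,G3,8), (22,G3,9), (24,G2,11), (24,G3,11), (24,G4,11), (25,G4,13), (26,G3,14)
Step 2: Sum ranks within each group.
R_1 = 16 (n_1 = 3)
R_2 = 15.5 (n_2 = 3)
R_3 = 47.5 (n_3 = 5)
R_4 = 26 (n_4 = 3)
Step 3: H = 12/(N(N+1)) * sum(R_i^2/n_i) - 3(N+1)
     = 12/(14*15) * (16^2/3 + 15.5^2/3 + 47.5^2/5 + 26^2/3) - 3*15
     = 0.057143 * 842 - 45
     = 3.114286.
Step 4: Ties present; correction factor C = 1 - 36/(14^3 - 14) = 0.986813. Corrected H = 3.114286 / 0.986813 = 3.155902.
Step 5: Under H0, H ~ chi^2(3); p-value = 0.368207.
Step 6: alpha = 0.05. fail to reject H0.

H = 3.1559, df = 3, p = 0.368207, fail to reject H0.


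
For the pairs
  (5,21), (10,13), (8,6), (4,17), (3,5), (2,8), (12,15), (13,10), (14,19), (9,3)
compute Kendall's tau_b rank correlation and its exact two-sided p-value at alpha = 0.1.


Step 1: Enumerate the 45 unordered pairs (i,j) with i<j and classify each by sign(x_j-x_i) * sign(y_j-y_i).
  (1,2):dx=+5,dy=-8->D; (1,3):dx=+3,dy=-15->D; (1,4):dx=-1,dy=-4->C; (1,5):dx=-2,dy=-16->C
  (1,6):dx=-3,dy=-13->C; (1,7):dx=+7,dy=-6->D; (1,8):dx=+8,dy=-11->D; (1,9):dx=+9,dy=-2->D
  (1,10):dx=+4,dy=-18->D; (2,3):dx=-2,dy=-7->C; (2,4):dx=-6,dy=+4->D; (2,5):dx=-7,dy=-8->C
  (2,6):dx=-8,dy=-5->C; (2,7):dx=+2,dy=+2->C; (2,8):dx=+3,dy=-3->D; (2,9):dx=+4,dy=+6->C
  (2,10):dx=-1,dy=-10->C; (3,4):dx=-4,dy=+11->D; (3,5):dx=-5,dy=-1->C; (3,6):dx=-6,dy=+2->D
  (3,7):dx=+4,dy=+9->C; (3,8):dx=+5,dy=+4->C; (3,9):dx=+6,dy=+13->C; (3,10):dx=+1,dy=-3->D
  (4,5):dx=-1,dy=-12->C; (4,6):dx=-2,dy=-9->C; (4,7):dx=+8,dy=-2->D; (4,8):dx=+9,dy=-7->D
  (4,9):dx=+10,dy=+2->C; (4,10):dx=+5,dy=-14->D; (5,6):dx=-1,dy=+3->D; (5,7):dx=+9,dy=+10->C
  (5,8):dx=+10,dy=+5->C; (5,9):dx=+11,dy=+14->C; (5,10):dx=+6,dy=-2->D; (6,7):dx=+10,dy=+7->C
  (6,8):dx=+11,dy=+2->C; (6,9):dx=+12,dy=+11->C; (6,10):dx=+7,dy=-5->D; (7,8):dx=+1,dy=-5->D
  (7,9):dx=+2,dy=+4->C; (7,10):dx=-3,dy=-12->C; (8,9):dx=+1,dy=+9->C; (8,10):dx=-4,dy=-7->C
  (9,10):dx=-5,dy=-16->C
Step 2: C = 27, D = 18, total pairs = 45.
Step 3: tau = (C - D)/(n(n-1)/2) = (27 - 18)/45 = 0.200000.
Step 4: Exact two-sided p-value (enumerate n! = 3628800 permutations of y under H0): p = 0.484313.
Step 5: alpha = 0.1. fail to reject H0.

tau_b = 0.2000 (C=27, D=18), p = 0.484313, fail to reject H0.


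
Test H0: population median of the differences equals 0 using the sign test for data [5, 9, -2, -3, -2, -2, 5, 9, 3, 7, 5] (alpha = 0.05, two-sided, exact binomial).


Step 1: Discard zero differences. Original n = 11; n_eff = number of nonzero differences = 11.
Nonzero differences (with sign): +5, +9, -2, -3, -2, -2, +5, +9, +3, +7, +5
Step 2: Count signs: positive = 7, negative = 4.
Step 3: Under H0: P(positive) = 0.5, so the number of positives S ~ Bin(11, 0.5).
Step 4: Two-sided exact p-value = sum of Bin(11,0.5) probabilities at or below the observed probability = 0.548828.
Step 5: alpha = 0.05. fail to reject H0.

n_eff = 11, pos = 7, neg = 4, p = 0.548828, fail to reject H0.


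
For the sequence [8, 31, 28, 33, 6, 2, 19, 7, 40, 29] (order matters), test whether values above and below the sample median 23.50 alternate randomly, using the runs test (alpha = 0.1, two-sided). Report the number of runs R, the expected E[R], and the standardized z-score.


Step 1: Compute median = 23.50; label A = above, B = below.
Labels in order: BAAABBBBAA  (n_A = 5, n_B = 5)
Step 2: Count runs R = 4.
Step 3: Under H0 (random ordering), E[R] = 2*n_A*n_B/(n_A+n_B) + 1 = 2*5*5/10 + 1 = 6.0000.
        Var[R] = 2*n_A*n_B*(2*n_A*n_B - n_A - n_B) / ((n_A+n_B)^2 * (n_A+n_B-1)) = 2000/900 = 2.2222.
        SD[R] = 1.4907.
Step 4: Continuity-corrected z = (R + 0.5 - E[R]) / SD[R] = (4 + 0.5 - 6.0000) / 1.4907 = -1.0062.
Step 5: Two-sided p-value via normal approximation = 2*(1 - Phi(|z|)) = 0.314305.
Step 6: alpha = 0.1. fail to reject H0.

R = 4, z = -1.0062, p = 0.314305, fail to reject H0.


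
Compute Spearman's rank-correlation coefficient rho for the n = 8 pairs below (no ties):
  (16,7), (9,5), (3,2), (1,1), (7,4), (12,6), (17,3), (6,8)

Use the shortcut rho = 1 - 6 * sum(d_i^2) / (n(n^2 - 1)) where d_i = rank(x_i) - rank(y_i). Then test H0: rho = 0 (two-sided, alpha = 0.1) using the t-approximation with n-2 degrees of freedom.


Step 1: Rank x and y separately (midranks; no ties here).
rank(x): 16->7, 9->5, 3->2, 1->1, 7->4, 12->6, 17->8, 6->3
rank(y): 7->7, 5->5, 2->2, 1->1, 4->4, 6->6, 3->3, 8->8
Step 2: d_i = R_x(i) - R_y(i); compute d_i^2.
  (7-7)^2=0, (5-5)^2=0, (2-2)^2=0, (1-1)^2=0, (4-4)^2=0, (6-6)^2=0, (8-3)^2=25, (3-8)^2=25
sum(d^2) = 50.
Step 3: rho = 1 - 6*50 / (8*(8^2 - 1)) = 1 - 300/504 = 0.404762.
Step 4: Under H0, t = rho * sqrt((n-2)/(1-rho^2)) = 1.0842 ~ t(6).
Step 5: Two-sided p-value from the t-distribution with 6 df = 0.319889.
Step 6: alpha = 0.1. fail to reject H0.

rho = 0.4048, p = 0.319889, fail to reject H0 at alpha = 0.1.
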